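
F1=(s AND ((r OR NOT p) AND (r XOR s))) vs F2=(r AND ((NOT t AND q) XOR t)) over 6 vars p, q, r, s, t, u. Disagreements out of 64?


F1 = (s AND ((r OR NOT p) AND (r XOR s)))
F2 = (r AND ((NOT t AND q) XOR t))
Evaluate both on each of 64 rows (bits = p,q,r,s,t,u):
  row 0 [000000]: F1=0 F2=0 -> 0
  row 1 [000001]: F1=0 F2=0 -> 0
  row 2 [000010]: F1=0 F2=0 -> 0
  row 3 [000011]: F1=0 F2=0 -> 0
  row 4 [000100]: F1=1 F2=0 (differ) -> 1
  (every remaining row is evaluated the same way; all 64 results are listed next)
Full result column, 8 rows per line (p,q,r fixed per line; s,t,u runs 000..111 left to right):
  rows 0-7 [p,q,r=000]: 00001111  (ones: 4)
  rows 8-15 [p,q,r=001]: 00110011  (ones: 4)
  rows 16-23 [p,q,r=010]: 00001111  (ones: 4)
  rows 24-31 [p,q,r=011]: 11111111  (ones: 8)
  rows 32-39 [p,q,r=100]: 00000000  (ones: 0)
  rows 40-47 [p,q,r=101]: 00110011  (ones: 4)
  rows 48-55 [p,q,r=110]: 00000000  (ones: 0)
  rows 56-63 [p,q,r=111]: 11111111  (ones: 8)
Disagreements = 4+4+4+8+0+4+0+8 = 32

32


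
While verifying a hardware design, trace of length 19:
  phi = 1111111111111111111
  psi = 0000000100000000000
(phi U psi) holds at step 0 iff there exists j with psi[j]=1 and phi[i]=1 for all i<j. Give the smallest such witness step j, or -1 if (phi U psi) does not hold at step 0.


(phi U psi) at 0: need smallest j with psi[j]=1 and phi[i]=1 for all i in [0,j).
Scan from step 0:
  step 0: phi=1, psi=0 -> continue
  step 1: phi=1, psi=0 -> continue
  step 2: phi=1, psi=0 -> continue
  step 3: phi=1, psi=0 -> continue
  step 7: psi=1 and phi held for [0,7) -> witness found
Witness step = 7

7


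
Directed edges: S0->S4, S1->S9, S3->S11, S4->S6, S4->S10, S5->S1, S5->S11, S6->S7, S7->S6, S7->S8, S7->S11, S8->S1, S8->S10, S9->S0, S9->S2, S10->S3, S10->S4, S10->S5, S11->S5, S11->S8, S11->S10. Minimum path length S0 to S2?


BFS layer-by-layer from S0:
  dist 0: {S0}
  dist 1: {S4}
  dist 2: {S6, S10}
  dist 3: {S3, S5, S7}
  dist 4: {S1, S8, S11}
  dist 5: {S9}
  dist 6: {S2}
  -> S2 reached at distance 6
Shortest path length = 6

6


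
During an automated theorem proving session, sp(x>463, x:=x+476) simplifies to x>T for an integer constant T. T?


Formula: sp(P, x:=E) = exists old_x. (x = E[old_x/x]) AND P[old_x/x] (old_x is the value of x before the assignment; eliminate old_x by solving x = E[old_x/x] for old_x)
Step 1: Precondition P: x>463, i.e. old_x > 463
Step 2: Assignment gives x = old_x + 476, so old_x = x - 476
Step 3: Substitute into P: x - 476 > 463
Step 4: Simplify: x > 463+476 = 939

939


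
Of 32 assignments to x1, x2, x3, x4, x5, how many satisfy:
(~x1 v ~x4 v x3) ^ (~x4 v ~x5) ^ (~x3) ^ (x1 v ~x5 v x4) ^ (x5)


CNF with 5 clauses over 5 vars (32 assignments).
An assignment satisfies CNF iff every clause has >=1 true literal.
Check each row (bits = x1,x2,x3,x4,x5; clause T/F shown):
  row 0 [00000]: clauses=TTTTF -> 0
  row 1 [00001]: clauses=TTTFT -> 0
  row 2 [00010]: clauses=TTTTF -> 0
  row 3 [00011]: clauses=TFTTT -> 0
  row 4 [00100]: clauses=TTFTF -> 0
  row 5 [00101]: clauses=TTFFT -> 0
  row 6 [00110]: clauses=TTFTF -> 0
  row 7 [00111]: clauses=TFFTT -> 0
  row 8 [01000]: clauses=TTTTF -> 0
  row 9 [01001]: clauses=TTTFT -> 0
  row 10 [01010]: clauses=TTTTF -> 0
  row 11 [01011]: clauses=TFTTT -> 0
  row 12 [01100]: clauses=TTFTF -> 0
  row 13 [01101]: clauses=TTFFT -> 0
  row 14 [01110]: clauses=TTFTF -> 0
  row 15 [01111]: clauses=TFFTT -> 0
  row 16 [10000]: clauses=TTTTF -> 0
  row 17 [10001]: clauses=TTTTT -> 1
  row 18 [10010]: clauses=FTTTF -> 0
  row 19 [10011]: clauses=FFTTT -> 0
  row 20 [10100]: clauses=TTFTF -> 0
  row 21 [10101]: clauses=TTFTT -> 0
  row 22 [10110]: clauses=TTFTF -> 0
  row 23 [10111]: clauses=TFFTT -> 0
  row 24 [11000]: clauses=TTTTF -> 0
  row 25 [11001]: clauses=TTTTT -> 1
  row 26 [11010]: clauses=FTTTF -> 0
  row 27 [11011]: clauses=FFTTT -> 0
  row 28 [11100]: clauses=TTFTF -> 0
  row 29 [11101]: clauses=TTFTT -> 0
  row 30 [11110]: clauses=TTFTF -> 0
  row 31 [11111]: clauses=TFFTT -> 0
Full result column, 8 rows per line (x1,x2 fixed per line; x3,x4,x5 runs 000..111 left to right):
  rows 0-7 [x1,x2=00]: 00000000  (ones: 0)
  rows 8-15 [x1,x2=01]: 00000000  (ones: 0)
  rows 16-23 [x1,x2=10]: 01000000  (ones: 1)
  rows 24-31 [x1,x2=11]: 01000000  (ones: 1)
Satisfying assignments = 0+0+1+1 = 2

2


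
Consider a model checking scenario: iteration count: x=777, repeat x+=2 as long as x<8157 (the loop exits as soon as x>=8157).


Step 1: x goes from 777 toward 8157 by 2; the body runs while x<8157, so iterations = ceil((bound-start)/step)
Step 2: Distance=7380
Step 3: ceil(7380/2)=3690

3690


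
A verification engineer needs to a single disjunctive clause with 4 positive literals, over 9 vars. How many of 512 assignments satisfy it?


Step 1: Total=2^9=512
Step 2: Unsat when all 4 false: 2^5=32
Step 3: Sat=512-32=480

480


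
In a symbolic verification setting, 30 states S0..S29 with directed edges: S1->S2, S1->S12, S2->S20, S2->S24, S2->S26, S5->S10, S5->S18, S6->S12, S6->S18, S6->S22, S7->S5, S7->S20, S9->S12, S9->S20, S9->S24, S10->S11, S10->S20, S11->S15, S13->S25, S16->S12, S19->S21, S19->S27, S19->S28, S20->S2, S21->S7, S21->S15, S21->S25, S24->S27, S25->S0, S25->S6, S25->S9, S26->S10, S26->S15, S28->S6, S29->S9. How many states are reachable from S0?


BFS from S0:
  layer 0: {S0}
Reachable set: {S0}
Count = 1

1


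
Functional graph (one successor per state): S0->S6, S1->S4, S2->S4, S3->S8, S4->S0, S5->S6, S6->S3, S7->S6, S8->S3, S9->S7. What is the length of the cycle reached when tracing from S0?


Trace from S0 until a state repeats:
  S0 -> S6 -> S3 -> S8 -> S3
S3 first seen at step 2, revisited at step 4.
Cycle length = 4 - 2 = 2

2


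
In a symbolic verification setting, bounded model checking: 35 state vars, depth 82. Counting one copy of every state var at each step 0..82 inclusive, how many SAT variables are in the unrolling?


BMC unrolls to depth k, creating one copy of each state var for steps 0..k.
Step count = 82 + 1 = 83 (steps 0 through 82)
Vars per step = 35
Total = 35 * 83 = 2905

2905


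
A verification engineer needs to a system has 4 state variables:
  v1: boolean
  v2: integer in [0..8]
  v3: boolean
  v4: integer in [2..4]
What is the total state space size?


State space = product of domain sizes of all variables.
Domain sizes:
  v1 (boolean): 2
  v2 (integer in [0..8]): 9
  v3 (boolean): 2
  v4 (integer in [2..4]): 3
Product = 2 * 9 * 2 * 3 = 108

108


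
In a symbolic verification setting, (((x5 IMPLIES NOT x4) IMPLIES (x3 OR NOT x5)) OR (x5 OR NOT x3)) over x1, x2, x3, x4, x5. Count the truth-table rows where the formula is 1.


Formula: (((x5 IMPLIES NOT x4) IMPLIES (x3 OR NOT x5)) OR (x5 OR NOT x3)) over 5 vars (32 rows)
Evaluate each row (x1, x2, x3, x4, x5 as bits, MSB first):
  row 0 [00000]: (((0 IMPLIES NOT 0) IMPLIES (0 OR NOT 0)) OR (0 OR NOT 0)) -> 1
  row 1 [00001]: (((1 IMPLIES NOT 0) IMPLIES (0 OR NOT 1)) OR (1 OR NOT 0)) -> 1
  row 2 [00010]: (((0 IMPLIES NOT 1) IMPLIES (0 OR NOT 0)) OR (0 OR NOT 0)) -> 1
  row 3 [00011]: (((1 IMPLIES NOT 1) IMPLIES (0 OR NOT 1)) OR (1 OR NOT 0)) -> 1
  row 4 [00100]: (((0 IMPLIES NOT 0) IMPLIES (1 OR NOT 0)) OR (0 OR NOT 1)) -> 1
  row 5 [00101]: (((1 IMPLIES NOT 0) IMPLIES (1 OR NOT 1)) OR (1 OR NOT 1)) -> 1
  row 6 [00110]: (((0 IMPLIES NOT 1) IMPLIES (1 OR NOT 0)) OR (0 OR NOT 1)) -> 1
  row 7 [00111]: (((1 IMPLIES NOT 1) IMPLIES (1 OR NOT 1)) OR (1 OR NOT 1)) -> 1
  row 8 [01000]: (((0 IMPLIES NOT 0) IMPLIES (0 OR NOT 0)) OR (0 OR NOT 0)) -> 1
  row 9 [01001]: (((1 IMPLIES NOT 0) IMPLIES (0 OR NOT 1)) OR (1 OR NOT 0)) -> 1
  row 10 [01010]: (((0 IMPLIES NOT 1) IMPLIES (0 OR NOT 0)) OR (0 OR NOT 0)) -> 1
  row 11 [01011]: (((1 IMPLIES NOT 1) IMPLIES (0 OR NOT 1)) OR (1 OR NOT 0)) -> 1
  row 12 [01100]: (((0 IMPLIES NOT 0) IMPLIES (1 OR NOT 0)) OR (0 OR NOT 1)) -> 1
  row 13 [01101]: (((1 IMPLIES NOT 0) IMPLIES (1 OR NOT 1)) OR (1 OR NOT 1)) -> 1
  row 14 [01110]: (((0 IMPLIES NOT 1) IMPLIES (1 OR NOT 0)) OR (0 OR NOT 1)) -> 1
  row 15 [01111]: (((1 IMPLIES NOT 1) IMPLIES (1 OR NOT 1)) OR (1 OR NOT 1)) -> 1
  row 16 [10000]: (((0 IMPLIES NOT 0) IMPLIES (0 OR NOT 0)) OR (0 OR NOT 0)) -> 1
  row 17 [10001]: (((1 IMPLIES NOT 0) IMPLIES (0 OR NOT 1)) OR (1 OR NOT 0)) -> 1
  row 18 [10010]: (((0 IMPLIES NOT 1) IMPLIES (0 OR NOT 0)) OR (0 OR NOT 0)) -> 1
  row 19 [10011]: (((1 IMPLIES NOT 1) IMPLIES (0 OR NOT 1)) OR (1 OR NOT 0)) -> 1
  row 20 [10100]: (((0 IMPLIES NOT 0) IMPLIES (1 OR NOT 0)) OR (0 OR NOT 1)) -> 1
  row 21 [10101]: (((1 IMPLIES NOT 0) IMPLIES (1 OR NOT 1)) OR (1 OR NOT 1)) -> 1
  row 22 [10110]: (((0 IMPLIES NOT 1) IMPLIES (1 OR NOT 0)) OR (0 OR NOT 1)) -> 1
  row 23 [10111]: (((1 IMPLIES NOT 1) IMPLIES (1 OR NOT 1)) OR (1 OR NOT 1)) -> 1
  row 24 [11000]: (((0 IMPLIES NOT 0) IMPLIES (0 OR NOT 0)) OR (0 OR NOT 0)) -> 1
  row 25 [11001]: (((1 IMPLIES NOT 0) IMPLIES (0 OR NOT 1)) OR (1 OR NOT 0)) -> 1
  row 26 [11010]: (((0 IMPLIES NOT 1) IMPLIES (0 OR NOT 0)) OR (0 OR NOT 0)) -> 1
  row 27 [11011]: (((1 IMPLIES NOT 1) IMPLIES (0 OR NOT 1)) OR (1 OR NOT 0)) -> 1
  row 28 [11100]: (((0 IMPLIES NOT 0) IMPLIES (1 OR NOT 0)) OR (0 OR NOT 1)) -> 1
  row 29 [11101]: (((1 IMPLIES NOT 0) IMPLIES (1 OR NOT 1)) OR (1 OR NOT 1)) -> 1
  row 30 [11110]: (((0 IMPLIES NOT 1) IMPLIES (1 OR NOT 0)) OR (0 OR NOT 1)) -> 1
  row 31 [11111]: (((1 IMPLIES NOT 1) IMPLIES (1 OR NOT 1)) OR (1 OR NOT 1)) -> 1
Full result column, 8 rows per line (x1,x2 fixed per line; x3,x4,x5 runs 000..111 left to right):
  rows 0-7 [x1,x2=00]: 11111111  (ones: 8)
  rows 8-15 [x1,x2=01]: 11111111  (ones: 8)
  rows 16-23 [x1,x2=10]: 11111111  (ones: 8)
  rows 24-31 [x1,x2=11]: 11111111  (ones: 8)
Count of 1-rows = 8+8+8+8 = 32

32


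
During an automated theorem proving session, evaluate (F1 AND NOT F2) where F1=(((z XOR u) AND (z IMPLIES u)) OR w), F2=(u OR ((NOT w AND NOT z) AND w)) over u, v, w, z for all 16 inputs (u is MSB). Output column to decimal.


F1 = (((z XOR u) AND (z IMPLIES u)) OR w)
F2 = (u OR ((NOT w AND NOT z) AND w))
Counterexample to F1=>F2 is where F1=1 and F2=0.
Evaluate each row (bits = u,v,w,z, MSB first):
  row 0 [0000]: F1=0 F2=0 -> F1&~F2 -> 0
  row 1 [0001]: F1=0 F2=0 -> F1&~F2 -> 0
  row 2 [0010]: F1=1 F2=0 -> F1&~F2 -> 1
  row 3 [0011]: F1=1 F2=0 -> F1&~F2 -> 1
  row 4 [0100]: F1=0 F2=0 -> F1&~F2 -> 0
  row 5 [0101]: F1=0 F2=0 -> F1&~F2 -> 0
  row 6 [0110]: F1=1 F2=0 -> F1&~F2 -> 1
  row 7 [0111]: F1=1 F2=0 -> F1&~F2 -> 1
  row 8 [1000]: F1=1 F2=1 -> F1&~F2 -> 0
  row 9 [1001]: F1=0 F2=1 -> F1&~F2 -> 0
  row 10 [1010]: F1=1 F2=1 -> F1&~F2 -> 0
  row 11 [1011]: F1=1 F2=1 -> F1&~F2 -> 0
  row 12 [1100]: F1=1 F2=1 -> F1&~F2 -> 0
  row 13 [1101]: F1=0 F2=1 -> F1&~F2 -> 0
  row 14 [1110]: F1=1 F2=1 -> F1&~F2 -> 0
  row 15 [1111]: F1=1 F2=1 -> F1&~F2 -> 0
Full result column, 4 rows per line (u,v fixed per line; w,z runs 00..11 left to right):
  rows 0-3 [u,v=00]: 0011  = hex 3
  rows 4-7 [u,v=01]: 0011  = hex 3
  rows 8-11 [u,v=10]: 0000  = hex 0
  rows 12-15 [u,v=11]: 0000  = hex 0
Counterexample vector (row 0 .. row 15) = 0011001100000000
Output column grouped in 4s = 0011 0011 0000 0000 = 0x3300
Convert to decimal digit by digit (value = value*16 + digit):
  3 -> 3
  3*16 + 3 = 51
  51*16 + 0 = 816
  816*16 + 0 = 13056
Decimal = 13056

13056


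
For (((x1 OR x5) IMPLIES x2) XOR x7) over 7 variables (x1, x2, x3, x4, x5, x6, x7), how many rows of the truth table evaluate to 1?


Formula: (((x1 OR x5) IMPLIES x2) XOR x7) over 7 vars (128 rows)
Evaluate each row (x1, x2, x3, x4, x5, x6, x7 as bits, MSB first):
  row 0 [0000000]: (((0 OR 0) IMPLIES 0) XOR 0) -> 1
  row 1 [0000001]: (((0 OR 0) IMPLIES 0) XOR 1) -> 0
  row 2 [0000010]: (((0 OR 0) IMPLIES 0) XOR 0) -> 1
  row 3 [0000011]: (((0 OR 0) IMPLIES 0) XOR 1) -> 0
  row 4 [0000100]: (((0 OR 1) IMPLIES 0) XOR 0) -> 0
  (every remaining row is evaluated the same way; all 128 results are listed next)
Full result column, 8 rows per line (x1,x2,x3,x4 fixed per line; x5,x6,x7 runs 000..111 left to right):
  rows 0-7 [x1,x2,x3,x4=0000]: 10100101  (ones: 4)
  rows 8-15 [x1,x2,x3,x4=0001]: 10100101  (ones: 4)
  rows 16-23 [x1,x2,x3,x4=0010]: 10100101  (ones: 4)
  rows 24-31 [x1,x2,x3,x4=0011]: 10100101  (ones: 4)
  rows 32-39 [x1,x2,x3,x4=0100]: 10101010  (ones: 4)
  rows 40-47 [x1,x2,x3,x4=0101]: 10101010  (ones: 4)
  rows 48-55 [x1,x2,x3,x4=0110]: 10101010  (ones: 4)
  rows 56-63 [x1,x2,x3,x4=0111]: 10101010  (ones: 4)
  rows 64-71 [x1,x2,x3,x4=1000]: 01010101  (ones: 4)
  rows 72-79 [x1,x2,x3,x4=1001]: 01010101  (ones: 4)
  rows 80-87 [x1,x2,x3,x4=1010]: 01010101  (ones: 4)
  rows 88-95 [x1,x2,x3,x4=1011]: 01010101  (ones: 4)
  rows 96-103 [x1,x2,x3,x4=1100]: 10101010  (ones: 4)
  rows 104-111 [x1,x2,x3,x4=1101]: 10101010  (ones: 4)
  rows 112-119 [x1,x2,x3,x4=1110]: 10101010  (ones: 4)
  rows 120-127 [x1,x2,x3,x4=1111]: 10101010  (ones: 4)
Count of 1-rows = 4+4+4+4+4+4+4+4+4+4+4+4+4+4+4+4 = 64

64


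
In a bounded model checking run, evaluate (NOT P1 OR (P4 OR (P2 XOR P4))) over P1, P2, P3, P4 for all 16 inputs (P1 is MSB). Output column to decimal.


Formula: (NOT P1 OR (P4 OR (P2 XOR P4))) over P1, P2, P3, P4 (16 rows)
Evaluate each row (bits = P1,P2,P3,P4, MSB first):
  row 0 [0000]: (NOT 0 OR (0 OR (0 XOR 0))) -> 1
  row 1 [0001]: (NOT 0 OR (1 OR (0 XOR 1))) -> 1
  row 2 [0010]: (NOT 0 OR (0 OR (0 XOR 0))) -> 1
  row 3 [0011]: (NOT 0 OR (1 OR (0 XOR 1))) -> 1
  row 4 [0100]: (NOT 0 OR (0 OR (1 XOR 0))) -> 1
  row 5 [0101]: (NOT 0 OR (1 OR (1 XOR 1))) -> 1
  row 6 [0110]: (NOT 0 OR (0 OR (1 XOR 0))) -> 1
  row 7 [0111]: (NOT 0 OR (1 OR (1 XOR 1))) -> 1
  row 8 [1000]: (NOT 1 OR (0 OR (0 XOR 0))) -> 0
  row 9 [1001]: (NOT 1 OR (1 OR (0 XOR 1))) -> 1
  row 10 [1010]: (NOT 1 OR (0 OR (0 XOR 0))) -> 0
  row 11 [1011]: (NOT 1 OR (1 OR (0 XOR 1))) -> 1
  row 12 [1100]: (NOT 1 OR (0 OR (1 XOR 0))) -> 1
  row 13 [1101]: (NOT 1 OR (1 OR (1 XOR 1))) -> 1
  row 14 [1110]: (NOT 1 OR (0 OR (1 XOR 0))) -> 1
  row 15 [1111]: (NOT 1 OR (1 OR (1 XOR 1))) -> 1
Full result column, 4 rows per line (P1,P2 fixed per line; P3,P4 runs 00..11 left to right):
  rows 0-3 [P1,P2=00]: 1111  = hex F
  rows 4-7 [P1,P2=01]: 1111  = hex F
  rows 8-11 [P1,P2=10]: 0101  = hex 5
  rows 12-15 [P1,P2=11]: 1111  = hex F
Output column (row 0 .. row 15) = 1111111101011111
Output column grouped in 4s = 1111 1111 0101 1111 = 0xFF5F
Convert to decimal digit by digit (value = value*16 + digit):
  F -> 15
  15*16 + 15 (F) = 255
  255*16 + 5 = 4085
  4085*16 + 15 (F) = 65375
Decimal = 65375

65375


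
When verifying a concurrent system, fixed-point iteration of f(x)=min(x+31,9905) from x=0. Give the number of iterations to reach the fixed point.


Step 1: x=0, cap=9905, increment=31
Step 2: x grows by 31 each step until capped at 9905; fixed point is x=9905
Step 3: iterations = ceil(9905/31) = 320

320


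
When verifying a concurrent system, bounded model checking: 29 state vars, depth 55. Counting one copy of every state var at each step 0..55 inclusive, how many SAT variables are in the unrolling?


BMC unrolls to depth k, creating one copy of each state var for steps 0..k.
Step count = 55 + 1 = 56 (steps 0 through 55)
Vars per step = 29
Total = 29 * 56 = 1624

1624


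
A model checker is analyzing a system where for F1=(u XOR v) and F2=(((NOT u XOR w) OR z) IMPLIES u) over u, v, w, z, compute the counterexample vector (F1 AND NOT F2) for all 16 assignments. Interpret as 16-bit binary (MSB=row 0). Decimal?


F1 = (u XOR v)
F2 = (((NOT u XOR w) OR z) IMPLIES u)
Counterexample to F1=>F2 is where F1=1 and F2=0.
Evaluate each row (bits = u,v,w,z, MSB first):
  row 0 [0000]: F1=0 F2=0 -> F1&~F2 -> 0
  row 1 [0001]: F1=0 F2=0 -> F1&~F2 -> 0
  row 2 [0010]: F1=0 F2=1 -> F1&~F2 -> 0
  row 3 [0011]: F1=0 F2=0 -> F1&~F2 -> 0
  row 4 [0100]: F1=1 F2=0 -> F1&~F2 -> 1
  row 5 [0101]: F1=1 F2=0 -> F1&~F2 -> 1
  row 6 [0110]: F1=1 F2=1 -> F1&~F2 -> 0
  row 7 [0111]: F1=1 F2=0 -> F1&~F2 -> 1
  row 8 [1000]: F1=1 F2=1 -> F1&~F2 -> 0
  row 9 [1001]: F1=1 F2=1 -> F1&~F2 -> 0
  row 10 [1010]: F1=1 F2=1 -> F1&~F2 -> 0
  row 11 [1011]: F1=1 F2=1 -> F1&~F2 -> 0
  row 12 [1100]: F1=0 F2=1 -> F1&~F2 -> 0
  row 13 [1101]: F1=0 F2=1 -> F1&~F2 -> 0
  row 14 [1110]: F1=0 F2=1 -> F1&~F2 -> 0
  row 15 [1111]: F1=0 F2=1 -> F1&~F2 -> 0
Full result column, 4 rows per line (u,v fixed per line; w,z runs 00..11 left to right):
  rows 0-3 [u,v=00]: 0000  = hex 0
  rows 4-7 [u,v=01]: 1101  = hex D
  rows 8-11 [u,v=10]: 0000  = hex 0
  rows 12-15 [u,v=11]: 0000  = hex 0
Counterexample vector (row 0 .. row 15) = 0000110100000000
Output column grouped in 4s = 0000 1101 0000 0000 = 0x0D00
Convert to decimal digit by digit (value = value*16 + digit):
  0 -> 0
  0*16 + 13 (D) = 13
  13*16 + 0 = 208
  208*16 + 0 = 3328
Decimal = 3328

3328


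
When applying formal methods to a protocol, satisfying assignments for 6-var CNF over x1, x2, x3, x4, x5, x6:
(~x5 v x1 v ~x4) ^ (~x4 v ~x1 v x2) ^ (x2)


CNF with 3 clauses over 6 vars (64 assignments).
An assignment satisfies CNF iff every clause has >=1 true literal.
Check each row (bits = x1,x2,x3,x4,x5,x6; clause T/F shown):
  row 0 [000000]: clauses=TTF -> 0
  row 1 [000001]: clauses=TTF -> 0
  row 2 [000010]: clauses=TTF -> 0
  row 3 [000011]: clauses=TTF -> 0
  row 4 [000100]: clauses=TTF -> 0
  (every remaining row is evaluated the same way; all 64 results are listed next)
Full result column, 8 rows per line (x1,x2,x3 fixed per line; x4,x5,x6 runs 000..111 left to right):
  rows 0-7 [x1,x2,x3=000]: 00000000  (ones: 0)
  rows 8-15 [x1,x2,x3=001]: 00000000  (ones: 0)
  rows 16-23 [x1,x2,x3=010]: 11111100  (ones: 6)
  rows 24-31 [x1,x2,x3=011]: 11111100  (ones: 6)
  rows 32-39 [x1,x2,x3=100]: 00000000  (ones: 0)
  rows 40-47 [x1,x2,x3=101]: 00000000  (ones: 0)
  rows 48-55 [x1,x2,x3=110]: 11111111  (ones: 8)
  rows 56-63 [x1,x2,x3=111]: 11111111  (ones: 8)
Satisfying assignments = 0+0+6+6+0+0+8+8 = 28

28


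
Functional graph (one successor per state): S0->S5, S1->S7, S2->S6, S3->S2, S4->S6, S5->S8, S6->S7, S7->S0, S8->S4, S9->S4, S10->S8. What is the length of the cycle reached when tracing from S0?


Trace from S0 until a state repeats:
  S0 -> S5 -> S8 -> S4 -> S6 -> S7 -> S0
S0 first seen at step 0, revisited at step 6.
Cycle length = 6 - 0 = 6

6


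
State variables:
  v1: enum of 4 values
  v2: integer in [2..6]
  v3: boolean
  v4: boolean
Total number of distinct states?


State space = product of domain sizes of all variables.
Domain sizes:
  v1 (enum of 4 values): 4
  v2 (integer in [2..6]): 5
  v3 (boolean): 2
  v4 (boolean): 2
Product = 4 * 5 * 2 * 2 = 80

80


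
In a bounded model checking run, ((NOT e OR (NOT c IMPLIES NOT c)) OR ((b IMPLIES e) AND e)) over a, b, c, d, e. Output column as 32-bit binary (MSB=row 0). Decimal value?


Formula: ((NOT e OR (NOT c IMPLIES NOT c)) OR ((b IMPLIES e) AND e)) over a, b, c, d, e (32 rows)
Evaluate each row (bits = a,b,c,d,e, MSB first):
  row 0 [00000]: ((NOT 0 OR (NOT 0 IMPLIES NOT 0)) OR ((0 IMPLIES 0) AND 0)) -> 1
  row 1 [00001]: ((NOT 1 OR (NOT 0 IMPLIES NOT 0)) OR ((0 IMPLIES 1) AND 1)) -> 1
  row 2 [00010]: ((NOT 0 OR (NOT 0 IMPLIES NOT 0)) OR ((0 IMPLIES 0) AND 0)) -> 1
  row 3 [00011]: ((NOT 1 OR (NOT 0 IMPLIES NOT 0)) OR ((0 IMPLIES 1) AND 1)) -> 1
  row 4 [00100]: ((NOT 0 OR (NOT 1 IMPLIES NOT 1)) OR ((0 IMPLIES 0) AND 0)) -> 1
  row 5 [00101]: ((NOT 1 OR (NOT 1 IMPLIES NOT 1)) OR ((0 IMPLIES 1) AND 1)) -> 1
  row 6 [00110]: ((NOT 0 OR (NOT 1 IMPLIES NOT 1)) OR ((0 IMPLIES 0) AND 0)) -> 1
  row 7 [00111]: ((NOT 1 OR (NOT 1 IMPLIES NOT 1)) OR ((0 IMPLIES 1) AND 1)) -> 1
  row 8 [01000]: ((NOT 0 OR (NOT 0 IMPLIES NOT 0)) OR ((1 IMPLIES 0) AND 0)) -> 1
  row 9 [01001]: ((NOT 1 OR (NOT 0 IMPLIES NOT 0)) OR ((1 IMPLIES 1) AND 1)) -> 1
  row 10 [01010]: ((NOT 0 OR (NOT 0 IMPLIES NOT 0)) OR ((1 IMPLIES 0) AND 0)) -> 1
  row 11 [01011]: ((NOT 1 OR (NOT 0 IMPLIES NOT 0)) OR ((1 IMPLIES 1) AND 1)) -> 1
  row 12 [01100]: ((NOT 0 OR (NOT 1 IMPLIES NOT 1)) OR ((1 IMPLIES 0) AND 0)) -> 1
  row 13 [01101]: ((NOT 1 OR (NOT 1 IMPLIES NOT 1)) OR ((1 IMPLIES 1) AND 1)) -> 1
  row 14 [01110]: ((NOT 0 OR (NOT 1 IMPLIES NOT 1)) OR ((1 IMPLIES 0) AND 0)) -> 1
  row 15 [01111]: ((NOT 1 OR (NOT 1 IMPLIES NOT 1)) OR ((1 IMPLIES 1) AND 1)) -> 1
  row 16 [10000]: ((NOT 0 OR (NOT 0 IMPLIES NOT 0)) OR ((0 IMPLIES 0) AND 0)) -> 1
  row 17 [10001]: ((NOT 1 OR (NOT 0 IMPLIES NOT 0)) OR ((0 IMPLIES 1) AND 1)) -> 1
  row 18 [10010]: ((NOT 0 OR (NOT 0 IMPLIES NOT 0)) OR ((0 IMPLIES 0) AND 0)) -> 1
  row 19 [10011]: ((NOT 1 OR (NOT 0 IMPLIES NOT 0)) OR ((0 IMPLIES 1) AND 1)) -> 1
  row 20 [10100]: ((NOT 0 OR (NOT 1 IMPLIES NOT 1)) OR ((0 IMPLIES 0) AND 0)) -> 1
  row 21 [10101]: ((NOT 1 OR (NOT 1 IMPLIES NOT 1)) OR ((0 IMPLIES 1) AND 1)) -> 1
  row 22 [10110]: ((NOT 0 OR (NOT 1 IMPLIES NOT 1)) OR ((0 IMPLIES 0) AND 0)) -> 1
  row 23 [10111]: ((NOT 1 OR (NOT 1 IMPLIES NOT 1)) OR ((0 IMPLIES 1) AND 1)) -> 1
  row 24 [11000]: ((NOT 0 OR (NOT 0 IMPLIES NOT 0)) OR ((1 IMPLIES 0) AND 0)) -> 1
  row 25 [11001]: ((NOT 1 OR (NOT 0 IMPLIES NOT 0)) OR ((1 IMPLIES 1) AND 1)) -> 1
  row 26 [11010]: ((NOT 0 OR (NOT 0 IMPLIES NOT 0)) OR ((1 IMPLIES 0) AND 0)) -> 1
  row 27 [11011]: ((NOT 1 OR (NOT 0 IMPLIES NOT 0)) OR ((1 IMPLIES 1) AND 1)) -> 1
  row 28 [11100]: ((NOT 0 OR (NOT 1 IMPLIES NOT 1)) OR ((1 IMPLIES 0) AND 0)) -> 1
  row 29 [11101]: ((NOT 1 OR (NOT 1 IMPLIES NOT 1)) OR ((1 IMPLIES 1) AND 1)) -> 1
  row 30 [11110]: ((NOT 0 OR (NOT 1 IMPLIES NOT 1)) OR ((1 IMPLIES 0) AND 0)) -> 1
  row 31 [11111]: ((NOT 1 OR (NOT 1 IMPLIES NOT 1)) OR ((1 IMPLIES 1) AND 1)) -> 1
Full result column, 4 rows per line (a,b,c fixed per line; d,e runs 00..11 left to right):
  rows 0-3 [a,b,c=000]: 1111  = hex F
  rows 4-7 [a,b,c=001]: 1111  = hex F
  rows 8-11 [a,b,c=010]: 1111  = hex F
  rows 12-15 [a,b,c=011]: 1111  = hex F
  rows 16-19 [a,b,c=100]: 1111  = hex F
  rows 20-23 [a,b,c=101]: 1111  = hex F
  rows 24-27 [a,b,c=110]: 1111  = hex F
  rows 28-31 [a,b,c=111]: 1111  = hex F
Output column (row 0 .. row 31) = 11111111111111111111111111111111
Output column grouped in 4s = 1111 1111 1111 1111 1111 1111 1111 1111 = 0xFFFFFFFF
Convert to decimal digit by digit (value = value*16 + digit):
  F -> 15
  15*16 + 15 (F) = 255
  255*16 + 15 (F) = 4095
  4095*16 + 15 (F) = 65535
  65535*16 + 15 (F) = 1048575
  1048575*16 + 15 (F) = 16777215
  16777215*16 + 15 (F) = 268435455
  268435455*16 + 15 (F) = 4294967295
Decimal = 4294967295

4294967295


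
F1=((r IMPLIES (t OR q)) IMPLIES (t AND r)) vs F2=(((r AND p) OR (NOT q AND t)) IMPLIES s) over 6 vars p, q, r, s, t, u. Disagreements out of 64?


F1 = ((r IMPLIES (t OR q)) IMPLIES (t AND r))
F2 = (((r AND p) OR (NOT q AND t)) IMPLIES s)
Evaluate both on each of 64 rows (bits = p,q,r,s,t,u):
  row 0 [000000]: F1=0 F2=1 (differ) -> 1
  row 1 [000001]: F1=0 F2=1 (differ) -> 1
  row 2 [000010]: F1=0 F2=0 -> 0
  row 3 [000011]: F1=0 F2=0 -> 0
  row 4 [000100]: F1=0 F2=1 (differ) -> 1
  (every remaining row is evaluated the same way; all 64 results are listed next)
Full result column, 8 rows per line (p,q,r fixed per line; s,t,u runs 000..111 left to right):
  rows 0-7 [p,q,r=000]: 11001111  (ones: 6)
  rows 8-15 [p,q,r=001]: 00110000  (ones: 2)
  rows 16-23 [p,q,r=010]: 11111111  (ones: 8)
  rows 24-31 [p,q,r=011]: 11001100  (ones: 4)
  rows 32-39 [p,q,r=100]: 11001111  (ones: 6)
  rows 40-47 [p,q,r=101]: 11110000  (ones: 4)
  rows 48-55 [p,q,r=110]: 11111111  (ones: 8)
  rows 56-63 [p,q,r=111]: 00111100  (ones: 4)
Disagreements = 6+2+8+4+6+4+8+4 = 42

42


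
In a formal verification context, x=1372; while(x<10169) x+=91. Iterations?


Step 1: x goes from 1372 toward 10169 by 91; the body runs while x<10169, so iterations = ceil((bound-start)/step)
Step 2: Distance=8797
Step 3: ceil(8797/91)=97

97


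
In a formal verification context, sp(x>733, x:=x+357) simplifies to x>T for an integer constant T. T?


Formula: sp(P, x:=E) = exists old_x. (x = E[old_x/x]) AND P[old_x/x] (old_x is the value of x before the assignment; eliminate old_x by solving x = E[old_x/x] for old_x)
Step 1: Precondition P: x>733, i.e. old_x > 733
Step 2: Assignment gives x = old_x + 357, so old_x = x - 357
Step 3: Substitute into P: x - 357 > 733
Step 4: Simplify: x > 733+357 = 1090

1090


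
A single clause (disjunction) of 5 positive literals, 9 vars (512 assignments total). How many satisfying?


Step 1: Total=2^9=512
Step 2: Unsat when all 5 false: 2^4=16
Step 3: Sat=512-16=496

496


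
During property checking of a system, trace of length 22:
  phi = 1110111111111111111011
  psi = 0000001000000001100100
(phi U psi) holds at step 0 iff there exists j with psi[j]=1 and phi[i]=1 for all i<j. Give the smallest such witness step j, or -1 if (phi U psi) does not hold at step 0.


(phi U psi) at 0: need smallest j with psi[j]=1 and phi[i]=1 for all i in [0,j).
Scan from step 0:
  step 0: phi=1, psi=0 -> continue
  step 1: phi=1, psi=0 -> continue
  step 2: phi=1, psi=0 -> continue
  step 3: phi=0 -> phi-prefix broken from here
  step 6: psi=1 but phi already failed -> not a witness
  step 15: psi=1 but phi already failed -> not a witness
  step 16: psi=1 but phi already failed -> not a witness
  step 19: psi=1 but phi already failed -> not a witness
  end of trace: no witness -> -1
Witness step = -1

-1


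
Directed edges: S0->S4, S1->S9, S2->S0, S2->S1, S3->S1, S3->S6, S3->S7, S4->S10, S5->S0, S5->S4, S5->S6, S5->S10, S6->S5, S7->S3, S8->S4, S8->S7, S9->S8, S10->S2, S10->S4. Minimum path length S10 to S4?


BFS layer-by-layer from S10:
  dist 0: {S10}
  dist 1: {S2, S4}
  -> S4 reached at distance 1
Shortest path length = 1

1


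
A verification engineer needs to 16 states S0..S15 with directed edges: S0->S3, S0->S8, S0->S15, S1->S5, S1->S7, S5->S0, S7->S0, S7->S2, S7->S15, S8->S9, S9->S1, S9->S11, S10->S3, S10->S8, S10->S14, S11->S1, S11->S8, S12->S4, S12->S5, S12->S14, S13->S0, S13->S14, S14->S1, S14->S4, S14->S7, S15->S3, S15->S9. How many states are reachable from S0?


BFS from S0:
  layer 0: {S0}
  layer 1: {S3, S8, S15}
  layer 2: {S9}
  layer 3: {S1, S11}
  layer 4: {S5, S7}
  layer 5: {S2}
Reachable set: {S0, S1, S2, S3, S5, S7, S8, S9, S11, S15}
Count = 10

10


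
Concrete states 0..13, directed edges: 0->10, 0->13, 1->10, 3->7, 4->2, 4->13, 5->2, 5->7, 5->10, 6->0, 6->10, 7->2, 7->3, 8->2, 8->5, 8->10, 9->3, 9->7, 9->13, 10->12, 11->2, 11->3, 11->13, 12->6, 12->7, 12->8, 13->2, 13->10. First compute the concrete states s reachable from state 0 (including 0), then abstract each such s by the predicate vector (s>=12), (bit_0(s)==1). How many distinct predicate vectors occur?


BFS from 0:
Concrete reachable: {0, 2, 3, 5, 6, 7, 8, 10, 12, 13}
Abstract via predicates (s>=12), (bit_0(s)==1):
  (0,0) <- {0, 2, 6, 8, 10}
  (0,1) <- {3, 5, 7}
  (1,0) <- {12}
  (1,1) <- {13}
Distinct abstract states = 4

4


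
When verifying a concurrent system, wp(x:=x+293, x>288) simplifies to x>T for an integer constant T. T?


Formula: wp(x:=E, P) = P[E/x] (substitute E for x in postcondition)
Step 1: Postcondition: x>288
Step 2: Substitute x+293 for x: x+293>288
Step 3: Solve for x: x > 288-293 = -5

-5


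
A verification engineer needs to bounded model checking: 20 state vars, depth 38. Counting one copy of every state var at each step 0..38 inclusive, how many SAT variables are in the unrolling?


BMC unrolls to depth k, creating one copy of each state var for steps 0..k.
Step count = 38 + 1 = 39 (steps 0 through 38)
Vars per step = 20
Total = 20 * 39 = 780

780


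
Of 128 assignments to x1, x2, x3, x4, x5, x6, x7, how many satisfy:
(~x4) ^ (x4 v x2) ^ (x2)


CNF with 3 clauses over 7 vars (128 assignments).
An assignment satisfies CNF iff every clause has >=1 true literal.
Check each row (bits = x1,x2,x3,x4,x5,x6,x7; clause T/F shown):
  row 0 [0000000]: clauses=TFF -> 0
  row 1 [0000001]: clauses=TFF -> 0
  row 2 [0000010]: clauses=TFF -> 0
  row 3 [0000011]: clauses=TFF -> 0
  row 4 [0000100]: clauses=TFF -> 0
  (every remaining row is evaluated the same way; all 128 results are listed next)
Full result column, 8 rows per line (x1,x2,x3,x4 fixed per line; x5,x6,x7 runs 000..111 left to right):
  rows 0-7 [x1,x2,x3,x4=0000]: 00000000  (ones: 0)
  rows 8-15 [x1,x2,x3,x4=0001]: 00000000  (ones: 0)
  rows 16-23 [x1,x2,x3,x4=0010]: 00000000  (ones: 0)
  rows 24-31 [x1,x2,x3,x4=0011]: 00000000  (ones: 0)
  rows 32-39 [x1,x2,x3,x4=0100]: 11111111  (ones: 8)
  rows 40-47 [x1,x2,x3,x4=0101]: 00000000  (ones: 0)
  rows 48-55 [x1,x2,x3,x4=0110]: 11111111  (ones: 8)
  rows 56-63 [x1,x2,x3,x4=0111]: 00000000  (ones: 0)
  rows 64-71 [x1,x2,x3,x4=1000]: 00000000  (ones: 0)
  rows 72-79 [x1,x2,x3,x4=1001]: 00000000  (ones: 0)
  rows 80-87 [x1,x2,x3,x4=1010]: 00000000  (ones: 0)
  rows 88-95 [x1,x2,x3,x4=1011]: 00000000  (ones: 0)
  rows 96-103 [x1,x2,x3,x4=1100]: 11111111  (ones: 8)
  rows 104-111 [x1,x2,x3,x4=1101]: 00000000  (ones: 0)
  rows 112-119 [x1,x2,x3,x4=1110]: 11111111  (ones: 8)
  rows 120-127 [x1,x2,x3,x4=1111]: 00000000  (ones: 0)
Satisfying assignments = 0+0+0+0+8+0+8+0+0+0+0+0+8+0+8+0 = 32

32


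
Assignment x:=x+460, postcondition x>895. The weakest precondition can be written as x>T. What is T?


Formula: wp(x:=E, P) = P[E/x] (substitute E for x in postcondition)
Step 1: Postcondition: x>895
Step 2: Substitute x+460 for x: x+460>895
Step 3: Solve for x: x > 895-460 = 435

435


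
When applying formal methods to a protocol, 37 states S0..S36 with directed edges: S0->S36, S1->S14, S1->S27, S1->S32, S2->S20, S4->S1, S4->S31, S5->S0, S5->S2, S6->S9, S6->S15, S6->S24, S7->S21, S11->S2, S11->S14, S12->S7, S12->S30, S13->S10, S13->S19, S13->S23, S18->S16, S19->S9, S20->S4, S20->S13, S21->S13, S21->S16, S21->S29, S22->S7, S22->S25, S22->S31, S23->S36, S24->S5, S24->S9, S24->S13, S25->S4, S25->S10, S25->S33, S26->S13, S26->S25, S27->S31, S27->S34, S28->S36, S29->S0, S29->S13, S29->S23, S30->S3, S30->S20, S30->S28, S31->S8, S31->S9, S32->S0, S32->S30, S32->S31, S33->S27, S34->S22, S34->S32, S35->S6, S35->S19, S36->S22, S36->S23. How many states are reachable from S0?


BFS from S0:
  layer 0: {S0}
  layer 1: {S36}
  layer 2: {S22, S23}
  layer 3: {S7, S25, S31}
  layer 4: {S4, S8, S9, S10, S21, S33}
  layer 5: {S1, S13, S16, S27, S29}
  layer 6: {S14, S19, S32, S34}
  layer 7: {S30}
  layer 8: {S3, S20, S28}
Reachable set: {S0, S1, S3, S4, S7, S8, S9, S10, S13, S14, S16, S19, S20, S21, S22, S23, S25, S27, S28, S29, S30, S31, S32, S33, S34, S36}
Count = 26

26


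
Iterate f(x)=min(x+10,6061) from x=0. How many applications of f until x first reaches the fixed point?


Step 1: x=0, cap=6061, increment=10
Step 2: x grows by 10 each step until capped at 6061; fixed point is x=6061
Step 3: iterations = ceil(6061/10) = 607

607


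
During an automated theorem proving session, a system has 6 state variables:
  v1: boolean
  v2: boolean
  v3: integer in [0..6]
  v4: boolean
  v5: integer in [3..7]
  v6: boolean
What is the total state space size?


State space = product of domain sizes of all variables.
Domain sizes:
  v1 (boolean): 2
  v2 (boolean): 2
  v3 (integer in [0..6]): 7
  v4 (boolean): 2
  v5 (integer in [3..7]): 5
  v6 (boolean): 2
Product = 2 * 2 * 7 * 2 * 5 * 2 = 560

560


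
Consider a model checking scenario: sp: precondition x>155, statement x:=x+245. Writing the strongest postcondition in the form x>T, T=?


Formula: sp(P, x:=E) = exists old_x. (x = E[old_x/x]) AND P[old_x/x] (old_x is the value of x before the assignment; eliminate old_x by solving x = E[old_x/x] for old_x)
Step 1: Precondition P: x>155, i.e. old_x > 155
Step 2: Assignment gives x = old_x + 245, so old_x = x - 245
Step 3: Substitute into P: x - 245 > 155
Step 4: Simplify: x > 155+245 = 400

400


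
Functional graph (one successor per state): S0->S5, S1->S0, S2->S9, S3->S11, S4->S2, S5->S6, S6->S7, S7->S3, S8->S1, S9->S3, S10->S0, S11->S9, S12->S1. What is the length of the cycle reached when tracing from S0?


Trace from S0 until a state repeats:
  S0 -> S5 -> S6 -> S7 -> S3 -> S11 -> S9 -> S3
S3 first seen at step 4, revisited at step 7.
Cycle length = 7 - 4 = 3

3


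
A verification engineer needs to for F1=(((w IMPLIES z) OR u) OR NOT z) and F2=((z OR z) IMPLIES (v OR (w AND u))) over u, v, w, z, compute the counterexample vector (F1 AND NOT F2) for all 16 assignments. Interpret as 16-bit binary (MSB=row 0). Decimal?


F1 = (((w IMPLIES z) OR u) OR NOT z)
F2 = ((z OR z) IMPLIES (v OR (w AND u)))
Counterexample to F1=>F2 is where F1=1 and F2=0.
Evaluate each row (bits = u,v,w,z, MSB first):
  row 0 [0000]: F1=1 F2=1 -> F1&~F2 -> 0
  row 1 [0001]: F1=1 F2=0 -> F1&~F2 -> 1
  row 2 [0010]: F1=1 F2=1 -> F1&~F2 -> 0
  row 3 [0011]: F1=1 F2=0 -> F1&~F2 -> 1
  row 4 [0100]: F1=1 F2=1 -> F1&~F2 -> 0
  row 5 [0101]: F1=1 F2=1 -> F1&~F2 -> 0
  row 6 [0110]: F1=1 F2=1 -> F1&~F2 -> 0
  row 7 [0111]: F1=1 F2=1 -> F1&~F2 -> 0
  row 8 [1000]: F1=1 F2=1 -> F1&~F2 -> 0
  row 9 [1001]: F1=1 F2=0 -> F1&~F2 -> 1
  row 10 [1010]: F1=1 F2=1 -> F1&~F2 -> 0
  row 11 [1011]: F1=1 F2=1 -> F1&~F2 -> 0
  row 12 [1100]: F1=1 F2=1 -> F1&~F2 -> 0
  row 13 [1101]: F1=1 F2=1 -> F1&~F2 -> 0
  row 14 [1110]: F1=1 F2=1 -> F1&~F2 -> 0
  row 15 [1111]: F1=1 F2=1 -> F1&~F2 -> 0
Full result column, 4 rows per line (u,v fixed per line; w,z runs 00..11 left to right):
  rows 0-3 [u,v=00]: 0101  = hex 5
  rows 4-7 [u,v=01]: 0000  = hex 0
  rows 8-11 [u,v=10]: 0100  = hex 4
  rows 12-15 [u,v=11]: 0000  = hex 0
Counterexample vector (row 0 .. row 15) = 0101000001000000
Output column grouped in 4s = 0101 0000 0100 0000 = 0x5040
Convert to decimal digit by digit (value = value*16 + digit):
  5 -> 5
  5*16 + 0 = 80
  80*16 + 4 = 1284
  1284*16 + 0 = 20544
Decimal = 20544

20544


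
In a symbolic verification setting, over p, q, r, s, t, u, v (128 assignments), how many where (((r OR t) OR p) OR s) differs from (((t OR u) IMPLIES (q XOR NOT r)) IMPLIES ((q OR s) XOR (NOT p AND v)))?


F1 = (((r OR t) OR p) OR s)
F2 = (((t OR u) IMPLIES (q XOR NOT r)) IMPLIES ((q OR s) XOR (NOT p AND v)))
Evaluate both on each of 128 rows (bits = p,q,r,s,t,u,v):
  row 0 [0000000]: F1=0 F2=0 -> 0
  row 1 [0000001]: F1=0 F2=1 (differ) -> 1
  row 2 [0000010]: F1=0 F2=0 -> 0
  row 3 [0000011]: F1=0 F2=1 (differ) -> 1
  row 4 [0000100]: F1=1 F2=0 (differ) -> 1
  (every remaining row is evaluated the same way; all 128 results are listed next)
Full result column, 8 rows per line (p,q,r,s fixed per line; t,u,v runs 000..111 left to right):
  rows 0-7 [p,q,r,s=0000]: 01011010  (ones: 4)
  rows 8-15 [p,q,r,s=0001]: 01010101  (ones: 4)
  rows 16-23 [p,q,r,s=0010]: 10000000  (ones: 1)
  rows 24-31 [p,q,r,s=0011]: 01000000  (ones: 1)
  rows 32-39 [p,q,r,s=0100]: 10110000  (ones: 3)
  rows 40-47 [p,q,r,s=0101]: 01000000  (ones: 1)
  rows 48-55 [p,q,r,s=0110]: 01010101  (ones: 4)
  rows 56-63 [p,q,r,s=0111]: 01010101  (ones: 4)
  rows 64-71 [p,q,r,s=1000]: 11111111  (ones: 8)
  rows 72-79 [p,q,r,s=1001]: 00000000  (ones: 0)
  rows 80-87 [p,q,r,s=1010]: 11000000  (ones: 2)
  rows 88-95 [p,q,r,s=1011]: 00000000  (ones: 0)
  rows 96-103 [p,q,r,s=1100]: 00000000  (ones: 0)
  rows 104-111 [p,q,r,s=1101]: 00000000  (ones: 0)
  rows 112-119 [p,q,r,s=1110]: 00000000  (ones: 0)
  rows 120-127 [p,q,r,s=1111]: 00000000  (ones: 0)
Disagreements = 4+4+1+1+3+1+4+4+8+0+2+0+0+0+0+0 = 32

32


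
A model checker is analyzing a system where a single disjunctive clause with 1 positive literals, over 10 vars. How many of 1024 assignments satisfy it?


Step 1: Total=2^10=1024
Step 2: Unsat when all 1 false: 2^9=512
Step 3: Sat=1024-512=512

512


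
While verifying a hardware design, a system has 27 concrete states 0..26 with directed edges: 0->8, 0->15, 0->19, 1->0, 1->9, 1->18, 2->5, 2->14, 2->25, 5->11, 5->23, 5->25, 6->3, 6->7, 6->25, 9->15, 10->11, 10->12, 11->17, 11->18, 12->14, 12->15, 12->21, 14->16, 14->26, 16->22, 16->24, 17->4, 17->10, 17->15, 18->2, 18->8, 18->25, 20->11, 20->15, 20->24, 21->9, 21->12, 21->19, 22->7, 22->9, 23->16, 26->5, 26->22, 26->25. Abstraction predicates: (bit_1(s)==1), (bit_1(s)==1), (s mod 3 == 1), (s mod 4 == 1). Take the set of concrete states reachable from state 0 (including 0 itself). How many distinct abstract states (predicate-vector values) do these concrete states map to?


BFS from 0:
Concrete reachable: {0, 8, 15, 19}
Abstract via predicates (bit_1(s)==1), (bit_1(s)==1), (s mod 3 == 1), (s mod 4 == 1):
  (0,0,0,0) <- {0, 8}
  (1,1,0,0) <- {15}
  (1,1,1,0) <- {19}
Distinct abstract states = 3

3


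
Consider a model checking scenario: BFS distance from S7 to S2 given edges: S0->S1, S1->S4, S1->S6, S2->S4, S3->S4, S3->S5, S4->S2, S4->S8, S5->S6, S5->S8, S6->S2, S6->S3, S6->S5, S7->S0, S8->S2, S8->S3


BFS layer-by-layer from S7:
  dist 0: {S7}
  dist 1: {S0}
  dist 2: {S1}
  dist 3: {S4, S6}
  dist 4: {S2, S3, S5, S8}
  -> S2 reached at distance 4
Shortest path length = 4

4


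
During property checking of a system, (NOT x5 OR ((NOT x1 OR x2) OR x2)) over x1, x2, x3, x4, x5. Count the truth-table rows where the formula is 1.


Formula: (NOT x5 OR ((NOT x1 OR x2) OR x2)) over 5 vars (32 rows)
Evaluate each row (x1, x2, x3, x4, x5 as bits, MSB first):
  row 0 [00000]: (NOT 0 OR ((NOT 0 OR 0) OR 0)) -> 1
  row 1 [00001]: (NOT 1 OR ((NOT 0 OR 0) OR 0)) -> 1
  row 2 [00010]: (NOT 0 OR ((NOT 0 OR 0) OR 0)) -> 1
  row 3 [00011]: (NOT 1 OR ((NOT 0 OR 0) OR 0)) -> 1
  row 4 [00100]: (NOT 0 OR ((NOT 0 OR 0) OR 0)) -> 1
  row 5 [00101]: (NOT 1 OR ((NOT 0 OR 0) OR 0)) -> 1
  row 6 [00110]: (NOT 0 OR ((NOT 0 OR 0) OR 0)) -> 1
  row 7 [00111]: (NOT 1 OR ((NOT 0 OR 0) OR 0)) -> 1
  row 8 [01000]: (NOT 0 OR ((NOT 0 OR 1) OR 1)) -> 1
  row 9 [01001]: (NOT 1 OR ((NOT 0 OR 1) OR 1)) -> 1
  row 10 [01010]: (NOT 0 OR ((NOT 0 OR 1) OR 1)) -> 1
  row 11 [01011]: (NOT 1 OR ((NOT 0 OR 1) OR 1)) -> 1
  row 12 [01100]: (NOT 0 OR ((NOT 0 OR 1) OR 1)) -> 1
  row 13 [01101]: (NOT 1 OR ((NOT 0 OR 1) OR 1)) -> 1
  row 14 [01110]: (NOT 0 OR ((NOT 0 OR 1) OR 1)) -> 1
  row 15 [01111]: (NOT 1 OR ((NOT 0 OR 1) OR 1)) -> 1
  row 16 [10000]: (NOT 0 OR ((NOT 1 OR 0) OR 0)) -> 1
  row 17 [10001]: (NOT 1 OR ((NOT 1 OR 0) OR 0)) -> 0
  row 18 [10010]: (NOT 0 OR ((NOT 1 OR 0) OR 0)) -> 1
  row 19 [10011]: (NOT 1 OR ((NOT 1 OR 0) OR 0)) -> 0
  row 20 [10100]: (NOT 0 OR ((NOT 1 OR 0) OR 0)) -> 1
  row 21 [10101]: (NOT 1 OR ((NOT 1 OR 0) OR 0)) -> 0
  row 22 [10110]: (NOT 0 OR ((NOT 1 OR 0) OR 0)) -> 1
  row 23 [10111]: (NOT 1 OR ((NOT 1 OR 0) OR 0)) -> 0
  row 24 [11000]: (NOT 0 OR ((NOT 1 OR 1) OR 1)) -> 1
  row 25 [11001]: (NOT 1 OR ((NOT 1 OR 1) OR 1)) -> 1
  row 26 [11010]: (NOT 0 OR ((NOT 1 OR 1) OR 1)) -> 1
  row 27 [11011]: (NOT 1 OR ((NOT 1 OR 1) OR 1)) -> 1
  row 28 [11100]: (NOT 0 OR ((NOT 1 OR 1) OR 1)) -> 1
  row 29 [11101]: (NOT 1 OR ((NOT 1 OR 1) OR 1)) -> 1
  row 30 [11110]: (NOT 0 OR ((NOT 1 OR 1) OR 1)) -> 1
  row 31 [11111]: (NOT 1 OR ((NOT 1 OR 1) OR 1)) -> 1
Full result column, 8 rows per line (x1,x2 fixed per line; x3,x4,x5 runs 000..111 left to right):
  rows 0-7 [x1,x2=00]: 11111111  (ones: 8)
  rows 8-15 [x1,x2=01]: 11111111  (ones: 8)
  rows 16-23 [x1,x2=10]: 10101010  (ones: 4)
  rows 24-31 [x1,x2=11]: 11111111  (ones: 8)
Count of 1-rows = 8+8+4+8 = 28

28


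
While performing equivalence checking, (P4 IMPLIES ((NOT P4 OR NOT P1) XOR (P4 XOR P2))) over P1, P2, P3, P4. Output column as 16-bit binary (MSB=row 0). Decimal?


Formula: (P4 IMPLIES ((NOT P4 OR NOT P1) XOR (P4 XOR P2))) over P1, P2, P3, P4 (16 rows)
Evaluate each row (bits = P1,P2,P3,P4, MSB first):
  row 0 [0000]: (0 IMPLIES ((NOT 0 OR NOT 0) XOR (0 XOR 0))) -> 1
  row 1 [0001]: (1 IMPLIES ((NOT 1 OR NOT 0) XOR (1 XOR 0))) -> 0
  row 2 [0010]: (0 IMPLIES ((NOT 0 OR NOT 0) XOR (0 XOR 0))) -> 1
  row 3 [0011]: (1 IMPLIES ((NOT 1 OR NOT 0) XOR (1 XOR 0))) -> 0
  row 4 [0100]: (0 IMPLIES ((NOT 0 OR NOT 0) XOR (0 XOR 1))) -> 1
  row 5 [0101]: (1 IMPLIES ((NOT 1 OR NOT 0) XOR (1 XOR 1))) -> 1
  row 6 [0110]: (0 IMPLIES ((NOT 0 OR NOT 0) XOR (0 XOR 1))) -> 1
  row 7 [0111]: (1 IMPLIES ((NOT 1 OR NOT 0) XOR (1 XOR 1))) -> 1
  row 8 [1000]: (0 IMPLIES ((NOT 0 OR NOT 1) XOR (0 XOR 0))) -> 1
  row 9 [1001]: (1 IMPLIES ((NOT 1 OR NOT 1) XOR (1 XOR 0))) -> 1
  row 10 [1010]: (0 IMPLIES ((NOT 0 OR NOT 1) XOR (0 XOR 0))) -> 1
  row 11 [1011]: (1 IMPLIES ((NOT 1 OR NOT 1) XOR (1 XOR 0))) -> 1
  row 12 [1100]: (0 IMPLIES ((NOT 0 OR NOT 1) XOR (0 XOR 1))) -> 1
  row 13 [1101]: (1 IMPLIES ((NOT 1 OR NOT 1) XOR (1 XOR 1))) -> 0
  row 14 [1110]: (0 IMPLIES ((NOT 0 OR NOT 1) XOR (0 XOR 1))) -> 1
  row 15 [1111]: (1 IMPLIES ((NOT 1 OR NOT 1) XOR (1 XOR 1))) -> 0
Full result column, 4 rows per line (P1,P2 fixed per line; P3,P4 runs 00..11 left to right):
  rows 0-3 [P1,P2=00]: 1010  = hex A
  rows 4-7 [P1,P2=01]: 1111  = hex F
  rows 8-11 [P1,P2=10]: 1111  = hex F
  rows 12-15 [P1,P2=11]: 1010  = hex A
Output column (row 0 .. row 15) = 1010111111111010
Output column grouped in 4s = 1010 1111 1111 1010 = 0xAFFA
Convert to decimal digit by digit (value = value*16 + digit):
  A -> 10
  10*16 + 15 (F) = 175
  175*16 + 15 (F) = 2815
  2815*16 + 10 (A) = 45050
Decimal = 45050

45050
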